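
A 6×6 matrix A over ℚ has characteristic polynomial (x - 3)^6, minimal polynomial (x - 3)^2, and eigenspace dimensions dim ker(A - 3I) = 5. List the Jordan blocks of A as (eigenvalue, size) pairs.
λ = 3: algebraic multiplicity 6 (exponent in χ_A), largest block size 2 (exponent in m_A), 5 blocks (geometric multiplicity). These force block sizes [2, 1, 1, 1, 1].

Jordan blocks: (3, 2), (3, 1), (3, 1), (3, 1), (3, 1)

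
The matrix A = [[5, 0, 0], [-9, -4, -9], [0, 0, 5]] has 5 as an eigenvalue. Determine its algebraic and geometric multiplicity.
algebraic multiplicity 2, geometric multiplicity 2

The characteristic polynomial is (x - 5)^2(x + 4), so the factor x - 5 appears with exponent 2: the algebraic multiplicity is 2.

rank(A - 5I) = 1, so the eigenspace has dimension 3 - 1 = 2: the geometric multiplicity is 2.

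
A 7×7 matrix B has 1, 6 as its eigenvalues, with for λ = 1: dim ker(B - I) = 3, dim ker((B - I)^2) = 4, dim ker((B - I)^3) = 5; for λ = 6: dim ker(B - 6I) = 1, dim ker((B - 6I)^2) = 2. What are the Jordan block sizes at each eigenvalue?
λ = 1: successive nullity increments [3, 1, 1] count blocks of size ≥ k; block sizes are [3, 1, 1].
λ = 6: successive nullity increments [1, 1] count blocks of size ≥ k; block sizes are [2].

Jordan blocks: (1, 3), (1, 1), (1, 1), (6, 2)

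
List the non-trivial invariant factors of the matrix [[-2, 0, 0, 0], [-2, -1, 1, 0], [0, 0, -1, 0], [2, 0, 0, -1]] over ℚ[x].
The Jordan structure of A has elementary divisors (x + 2), (x + 1)^2, (x + 1). Arranging the block sizes at each eigenvalue in decreasing order and taking row products gives the invariant factors.

Invariant factors (smallest first, each dividing the next): x + 1, (x + 1)^2(x + 2).

Check: the last factor (x + 1)^2(x + 2) is the minimal polynomial, and the product (x + 1)^3(x + 2) is the characteristic polynomial.

x + 1, (x + 1)^2(x + 2)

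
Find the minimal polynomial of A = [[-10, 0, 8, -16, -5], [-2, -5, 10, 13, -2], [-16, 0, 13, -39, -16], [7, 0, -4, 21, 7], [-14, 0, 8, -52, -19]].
m_A(x) = (x - 4)(x - 3)^2(x + 5)

The characteristic polynomial factors as (x - 4)(x - 3)^2(x + 5)^2. The minimal polynomial is ∏(x - λ)^{k_λ} where k_λ is the size of the largest Jordan block at λ.

For λ = -5: rank(A + 5I) = 3, and the largest Jordan block has size 1 (the smallest k with rank((A + 5I)^k) = rank((A + 5I)^(k+1))).
For λ = 3: rank(A - 3I) = 4, and the largest Jordan block has size 2 (the smallest k with rank((A - 3I)^k) = rank((A - 3I)^(k+1))).
For λ = 4: rank(A - 4I) = 4, and the largest Jordan block has size 1 (the smallest k with rank((A - 4I)^k) = rank((A - 4I)^(k+1))).

So m_A(x) = (x - 4)(x - 3)^2(x + 5).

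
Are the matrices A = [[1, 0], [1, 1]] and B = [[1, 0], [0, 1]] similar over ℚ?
No.

Both have characteristic polynomial (x - 1)^2, but the minimal polynomial of A is (x - 1)^2 while the minimal polynomial of B is x - 1. The minimal polynomial is a similarity invariant, so A and B are not similar.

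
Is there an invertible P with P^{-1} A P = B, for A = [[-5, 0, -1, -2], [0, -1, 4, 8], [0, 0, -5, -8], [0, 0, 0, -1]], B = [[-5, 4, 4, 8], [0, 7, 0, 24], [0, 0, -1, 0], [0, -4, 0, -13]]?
No.

Both have characteristic polynomial (x + 1)^2(x + 5)^2, but the minimal polynomial of A is (x + 1)(x + 5)^2 while the minimal polynomial of B is (x + 1)(x + 5). The minimal polynomial is a similarity invariant, so A and B are not similar.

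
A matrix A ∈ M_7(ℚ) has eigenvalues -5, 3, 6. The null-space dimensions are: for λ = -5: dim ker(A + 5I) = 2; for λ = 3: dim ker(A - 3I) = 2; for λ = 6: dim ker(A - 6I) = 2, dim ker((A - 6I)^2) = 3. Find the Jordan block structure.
λ = -5: successive nullity increments [2] count blocks of size ≥ k; block sizes are [1, 1].
λ = 3: successive nullity increments [2] count blocks of size ≥ k; block sizes are [1, 1].
λ = 6: successive nullity increments [2, 1] count blocks of size ≥ k; block sizes are [2, 1].

Jordan blocks: (-5, 1), (-5, 1), (3, 1), (3, 1), (6, 2), (6, 1)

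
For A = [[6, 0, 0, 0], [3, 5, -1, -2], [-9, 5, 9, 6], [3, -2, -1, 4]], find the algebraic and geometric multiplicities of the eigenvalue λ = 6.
The characteristic polynomial is (x - 6)^4, so the factor x - 6 appears with exponent 4: the algebraic multiplicity is 4.

rank(A - 6I) = 2, so the eigenspace has dimension 4 - 2 = 2: the geometric multiplicity is 2.

Since 2 < 4, A is not diagonalizable.

algebraic multiplicity 4, geometric multiplicity 2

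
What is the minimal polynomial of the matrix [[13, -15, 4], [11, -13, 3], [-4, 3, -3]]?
m_A(x) = (x + 1)^3

The characteristic polynomial factors as (x + 1)^3. The minimal polynomial is ∏(x - λ)^{k_λ} where k_λ is the size of the largest Jordan block at λ.

For λ = -1: rank(A + I) = 2, and the largest Jordan block has size 3 (the smallest k with rank((A + I)^k) = rank((A + I)^(k+1))).

So m_A(x) = (x + 1)^3.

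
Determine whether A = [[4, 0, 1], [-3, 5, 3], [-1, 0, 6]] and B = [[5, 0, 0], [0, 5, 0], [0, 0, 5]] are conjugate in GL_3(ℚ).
Both have characteristic polynomial (x - 5)^3, but the minimal polynomial of A is (x - 5)^2 while the minimal polynomial of B is x - 5. The minimal polynomial is a similarity invariant, so A and B are not similar.

No.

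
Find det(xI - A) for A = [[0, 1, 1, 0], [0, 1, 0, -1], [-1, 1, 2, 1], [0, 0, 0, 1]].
χ_A(x) = (x - 1)^4

xI - A = [[x, -1, -1, 0], [0, x - 1, 0, 1], [1, -1, x - 2, -1], [0, 0, 0, x - 1]].

Expanding det(xI - A) along the first row:
det(xI - A) = + (x)·det([[x - 1, 0, 1], [-1, x - 2, -1], [0, 0, x - 1]]) - (-1)·det([[0, 0, 1], [1, x - 2, -1], [0, 0, x - 1]]) + (-1)·det([[0, x - 1, 1], [1, -1, -1], [0, 0, x - 1]]) - (0)·det([[0, x - 1, 0], [1, -1, x - 2], [0, 0, 0]]).

Evaluating gives χ_A(x) = x^4 - 4x^3 + 6x^2 - 4x + 1 = (x - 1)^4.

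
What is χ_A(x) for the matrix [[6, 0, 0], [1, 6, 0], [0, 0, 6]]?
χ_A(x) = (x - 6)^3

xI - A = [[x - 6, 0, 0], [-1, x - 6, 0], [0, 0, x - 6]].

Expanding det(xI - A) along the first row:
det(xI - A) = + (x - 6)·det([[x - 6, 0], [0, x - 6]]) - (0)·det([[-1, 0], [0, x - 6]]) + (0)·det([[-1, x - 6], [0, 0]]).

Evaluating gives χ_A(x) = x^3 - 18x^2 + 108x - 216 = (x - 6)^3.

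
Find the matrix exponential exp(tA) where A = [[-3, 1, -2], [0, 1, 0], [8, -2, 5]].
e^{tA} = [[(1 - 4*t)*e^{t}, t*e^{t}, -2*t*e^{t}], [0, e^{t}, 0], [8*t*e^{t}, -2*t*e^{t}, (4*t + 1)*e^{t}]]

A has Jordan form J = [[1, 1, 0], [0, 1, 0], [0, 0, 1]] with A = PJP^{-1}, so e^{tA} = P e^{tJ} P^{-1}.

For a Jordan block J_k(λ), e^{tJ_k(λ)} = e^{λt} · (I + tN + t^2 N^2/2! + ... + t^{k-1} N^{k-1}/(k-1)!) where N is the nilpotent superdiagonal part.

Assembling the blocks and conjugating back gives the entries of e^{tA} as shown above.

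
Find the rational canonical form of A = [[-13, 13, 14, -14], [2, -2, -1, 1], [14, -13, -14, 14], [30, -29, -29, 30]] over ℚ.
R = [[0, 0, 0, -15], [1, 0, 0, 1], [0, 1, 0, 14], [0, 0, 1, 1]]

The invariant factors of A (the non-unit diagonal entries of the Smith normal form of xI - A over ℚ[x]) are (x - 1)(x + 3)(x^2 - 3x - 5), each dividing the next. The characteristic polynomial is their product, (x - 1)(x + 3)(x^2 - 3x - 5).

The rational canonical form is the block-diagonal matrix of companion matrices C(f_i):
R = [[0, 0, 0, -15], [1, 0, 0, 1], [0, 1, 0, 14], [0, 0, 1, 1]].

Note the characteristic polynomial does not split into linear factors over ℚ, so A has no Jordan form over ℚ; the rational canonical form exists over any field.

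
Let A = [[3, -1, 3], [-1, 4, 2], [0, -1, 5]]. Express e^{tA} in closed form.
A has Jordan form J = [[4, 1, 0], [0, 4, 1], [0, 0, 4]] with A = PJP^{-1}, so e^{tA} = P e^{tJ} P^{-1}.

For a Jordan block J_k(λ), e^{tJ_k(λ)} = e^{λt} · (I + tN + t^2 N^2/2! + ... + t^{k-1} N^{k-1}/(k-1)!) where N is the nilpotent superdiagonal part.

Assembling the blocks and conjugating back gives the entries of e^{tA} as shown above.

e^{tA} = [[(t^2 - t + 1)*e^{4*t}, -t*(t + 1)*e^{4*t}, t*(3 - t)*e^{4*t}], [t*(t - 2)*e^{4*t}/2, (2 - t^2)*e^{4*t}/2, t*(4 - t)*e^{4*t}/2], [t^2*e^{4*t}/2, t*(-t - 2)*e^{4*t}/2, (-t^2/2 + t + 1)*e^{4*t}]]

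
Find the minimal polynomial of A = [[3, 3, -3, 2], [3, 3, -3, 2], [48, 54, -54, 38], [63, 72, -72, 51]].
The characteristic polynomial factors as x^3(x - 3). The minimal polynomial is ∏(x - λ)^{k_λ} where k_λ is the size of the largest Jordan block at λ.

For λ = 0: rank(A) = 2, and the largest Jordan block has size 2 (the smallest k with rank(A^k) = rank(A^(k+1))).
For λ = 3: rank(A - 3I) = 3, and the largest Jordan block has size 1 (the smallest k with rank((A - 3I)^k) = rank((A - 3I)^(k+1))).

So m_A(x) = x^2(x - 3).

m_A(x) = x^2(x - 3)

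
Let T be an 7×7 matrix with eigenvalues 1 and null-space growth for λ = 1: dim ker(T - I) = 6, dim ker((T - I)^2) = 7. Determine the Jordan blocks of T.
Jordan blocks: (1, 2), (1, 1), (1, 1), (1, 1), (1, 1), (1, 1)

λ = 1: successive nullity increments [6, 1] count blocks of size ≥ k; block sizes are [2, 1, 1, 1, 1, 1].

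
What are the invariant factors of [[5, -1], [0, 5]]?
The Jordan structure of A has elementary divisors (x - 5)^2. Arranging the block sizes at each eigenvalue in decreasing order and taking row products gives the invariant factors.

Invariant factors (smallest first, each dividing the next): (x - 5)^2.

Check: the last factor (x - 5)^2 is the minimal polynomial, and the product (x - 5)^2 is the characteristic polynomial.

(x - 5)^2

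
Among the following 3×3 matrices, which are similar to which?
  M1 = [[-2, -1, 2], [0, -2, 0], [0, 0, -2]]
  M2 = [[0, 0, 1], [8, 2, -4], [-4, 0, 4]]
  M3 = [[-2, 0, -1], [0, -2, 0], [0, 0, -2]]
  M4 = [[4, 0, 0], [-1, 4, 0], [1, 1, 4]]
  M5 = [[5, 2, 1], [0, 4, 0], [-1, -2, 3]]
Characteristic polynomials: χ_{M1} = (x + 2)^3, χ_{M2} = (x - 2)^3, χ_{M3} = (x + 2)^3, χ_{M4} = (x - 4)^3, χ_{M5} = (x - 4)^3.

{M1, M3}: invariant factors x + 2, (x + 2)^2.

{M2}: invariant factors x - 2, (x - 2)^2.

{M4}: invariant factors (x - 4)^3.

{M5}: invariant factors x - 4, (x - 4)^2.

Matrices are similar if and only if their invariant-factor lists agree; the partition into similarity classes is {M1, M3}, {M2}, {M4}, {M5}.

4 classes: {M1, M3}, {M2}, {M4}, {M5}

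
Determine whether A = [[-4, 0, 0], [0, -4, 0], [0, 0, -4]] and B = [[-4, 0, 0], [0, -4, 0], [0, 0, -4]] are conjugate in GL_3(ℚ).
Yes.

Two matrices over a field are similar if and only if they have the same invariant factors.

Both A and B have characteristic polynomial (x + 4)^3 and minimal polynomial x + 4. Computing further, both have invariant factors x + 4, x + 4, x + 4. Hence A and B are similar.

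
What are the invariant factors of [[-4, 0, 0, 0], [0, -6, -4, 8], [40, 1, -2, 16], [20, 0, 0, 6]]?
x + 4, (x - 6)(x + 4)^2

The Jordan structure of A has elementary divisors (x + 4)^2, (x + 4), (x - 6). Arranging the block sizes at each eigenvalue in decreasing order and taking row products gives the invariant factors.

Invariant factors (smallest first, each dividing the next): x + 4, (x - 6)(x + 4)^2.

Check: the last factor (x - 6)(x + 4)^2 is the minimal polynomial, and the product (x - 6)(x + 4)^3 is the characteristic polynomial.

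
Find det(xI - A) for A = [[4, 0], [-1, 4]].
χ_A(x) = (x - 4)^2

xI - A = [[x - 4, 0], [1, x - 4]].

Expanding det(xI - A) along the first row:
det(xI - A) = + (x - 4)·det([[x - 4]]) - (0)·det([[1]]).

Evaluating gives χ_A(x) = x^2 - 8x + 16 = (x - 4)^2.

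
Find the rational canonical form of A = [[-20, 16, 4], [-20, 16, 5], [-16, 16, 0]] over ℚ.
The invariant factors of A (the non-unit diagonal entries of the Smith normal form of xI - A over ℚ[x]) are x + 4, (x - 4)(x + 4), each dividing the next. The characteristic polynomial is their product, (x - 4)(x + 4)^2.

The rational canonical form is the block-diagonal matrix of companion matrices C(f_i):
R = [[-4, 0, 0], [0, 0, 16], [0, 1, 0]].

R = [[-4, 0, 0], [0, 0, 16], [0, 1, 0]]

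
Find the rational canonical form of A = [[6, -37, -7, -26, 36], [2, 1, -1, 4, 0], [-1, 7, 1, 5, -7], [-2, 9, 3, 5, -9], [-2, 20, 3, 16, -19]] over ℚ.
R = [[0, 0, 0, 0, -2], [1, 0, 0, 0, -9], [0, 1, 0, 0, -16], [0, 0, 1, 0, -14], [0, 0, 0, 1, -6]]

The invariant factors of A (the non-unit diagonal entries of the Smith normal form of xI - A over ℚ[x]) are (x + 1)^4(x + 2), each dividing the next. The characteristic polynomial is their product, (x + 1)^4(x + 2).

The rational canonical form is the block-diagonal matrix of companion matrices C(f_i):
R = [[0, 0, 0, 0, -2], [1, 0, 0, 0, -9], [0, 1, 0, 0, -16], [0, 0, 1, 0, -14], [0, 0, 0, 1, -6]].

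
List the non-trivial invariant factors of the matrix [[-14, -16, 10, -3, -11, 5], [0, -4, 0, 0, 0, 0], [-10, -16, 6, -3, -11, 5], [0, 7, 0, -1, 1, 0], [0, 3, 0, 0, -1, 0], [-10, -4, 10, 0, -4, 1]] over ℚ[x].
x + 4, (x - 1)(x + 1)^2(x + 4)^2

The Jordan structure of A has elementary divisors (x + 4)^2, (x + 4), (x + 1)^2, (x - 1). Arranging the block sizes at each eigenvalue in decreasing order and taking row products gives the invariant factors.

Invariant factors (smallest first, each dividing the next): x + 4, (x - 1)(x + 1)^2(x + 4)^2.

Check: the last factor (x - 1)(x + 1)^2(x + 4)^2 is the minimal polynomial, and the product (x - 1)(x + 1)^2(x + 4)^3 is the characteristic polynomial.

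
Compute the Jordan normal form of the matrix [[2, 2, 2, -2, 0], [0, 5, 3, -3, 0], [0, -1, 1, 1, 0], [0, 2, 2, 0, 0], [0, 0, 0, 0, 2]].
J = [[2, 1, 0, 0, 0], [0, 2, 0, 0, 0], [0, 0, 2, 0, 0], [0, 0, 0, 2, 0], [0, 0, 0, 0, 2]]

The characteristic polynomial is det(xI - A) = (x - 2)^5, so the eigenvalues are 2 (algebraic multiplicity 5).

For λ = 2: rank(A - 2I) = 1, rank((A - 2I)^2) = 0. The eigenspace has dimension 5 - 1 = 4, so there are 4 Jordan blocks; the rank sequence gives block sizes [2, 1, 1, 1].

Assembling the blocks gives the Jordan form J above.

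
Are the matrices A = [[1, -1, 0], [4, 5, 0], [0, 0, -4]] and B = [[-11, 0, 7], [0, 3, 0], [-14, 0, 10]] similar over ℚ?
No.

Both have characteristic polynomial (x - 3)^2(x + 4), but the minimal polynomial of A is (x - 3)^2(x + 4) while the minimal polynomial of B is (x - 3)(x + 4). The minimal polynomial is a similarity invariant, so A and B are not similar.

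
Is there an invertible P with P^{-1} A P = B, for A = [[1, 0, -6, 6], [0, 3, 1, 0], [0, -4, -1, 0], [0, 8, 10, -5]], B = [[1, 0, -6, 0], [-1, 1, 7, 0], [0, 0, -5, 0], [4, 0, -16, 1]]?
Two matrices over a field are similar if and only if they have the same invariant factors.

Both A and B have characteristic polynomial (x - 1)^3(x + 5) and minimal polynomial (x - 1)^2(x + 5). Computing further, both have invariant factors x - 1, (x - 1)^2(x + 5). Hence A and B are similar.

Yes.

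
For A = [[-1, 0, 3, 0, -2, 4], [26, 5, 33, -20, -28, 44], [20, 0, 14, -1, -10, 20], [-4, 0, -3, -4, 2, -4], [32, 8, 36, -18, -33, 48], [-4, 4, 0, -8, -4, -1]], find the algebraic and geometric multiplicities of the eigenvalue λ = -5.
algebraic multiplicity 3, geometric multiplicity 1

The characteristic polynomial is (x + 1)^2(x + 3)(x + 5)^3, so the factor x + 5 appears with exponent 3: the algebraic multiplicity is 3.

rank(A + 5I) = 5, so the eigenspace has dimension 6 - 5 = 1: the geometric multiplicity is 1.

Since 1 < 3, A is not diagonalizable.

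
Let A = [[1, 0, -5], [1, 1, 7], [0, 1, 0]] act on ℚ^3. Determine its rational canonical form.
R = [[0, 0, -12], [1, 0, 6], [0, 1, 2]]

The invariant factors of A (the non-unit diagonal entries of the Smith normal form of xI - A over ℚ[x]) are (x - 2)(x^2 - 6), each dividing the next. The characteristic polynomial is their product, (x - 2)(x^2 - 6).

The rational canonical form is the block-diagonal matrix of companion matrices C(f_i):
R = [[0, 0, -12], [1, 0, 6], [0, 1, 2]].

Note the characteristic polynomial does not split into linear factors over ℚ, so A has no Jordan form over ℚ; the rational canonical form exists over any field.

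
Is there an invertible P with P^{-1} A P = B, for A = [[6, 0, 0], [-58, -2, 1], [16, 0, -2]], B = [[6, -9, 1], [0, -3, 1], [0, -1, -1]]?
Two matrices over a field are similar if and only if they have the same invariant factors.

Both A and B have characteristic polynomial (x - 6)(x + 2)^2 and minimal polynomial (x - 6)(x + 2)^2. Computing further, both have invariant factors (x - 6)(x + 2)^2. Hence A and B are similar.

Yes.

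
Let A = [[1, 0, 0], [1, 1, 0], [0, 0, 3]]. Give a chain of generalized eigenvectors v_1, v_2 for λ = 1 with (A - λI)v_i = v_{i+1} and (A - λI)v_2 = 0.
We seek v_1 ∈ ker((A - I)^2) \ ker(A - I), then set v_{i+1} = (A - I) v_i.

One such chain is v_1 = [[1, 4, 0]]^T, v_2 = [[0, 1, 0]]^T. Check: (A - I) v_2 = [[0, 0, 0]]^T = 0.

v_1 = [[1, 4, 0]]^T, v_2 = [[0, 1, 0]]^T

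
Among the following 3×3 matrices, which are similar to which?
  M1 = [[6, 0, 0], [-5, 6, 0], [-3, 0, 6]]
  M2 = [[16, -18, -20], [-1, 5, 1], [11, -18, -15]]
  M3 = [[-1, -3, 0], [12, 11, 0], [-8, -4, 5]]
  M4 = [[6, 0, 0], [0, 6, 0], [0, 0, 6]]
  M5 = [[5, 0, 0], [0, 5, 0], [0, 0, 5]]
5 classes: {M1}, {M2}, {M3}, {M4}, {M5}

Characteristic polynomials: χ_{M1} = (x - 6)^3, χ_{M2} = (x - 5)^2(x + 4), χ_{M3} = (x - 5)^3, χ_{M4} = (x - 6)^3, χ_{M5} = (x - 5)^3.

{M1}: invariant factors x - 6, (x - 6)^2.

{M2}: invariant factors (x - 5)^2(x + 4).

{M3}: invariant factors x - 5, (x - 5)^2.

{M4}: invariant factors x - 6, x - 6, x - 6.

{M5}: invariant factors x - 5, x - 5, x - 5.

Matrices are similar if and only if their invariant-factor lists agree; the partition into similarity classes is {M1}, {M2}, {M3}, {M4}, {M5}.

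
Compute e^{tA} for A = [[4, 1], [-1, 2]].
A has Jordan form J = [[3, 1], [0, 3]] with A = PJP^{-1}, so e^{tA} = P e^{tJ} P^{-1}.

For a Jordan block J_k(λ), e^{tJ_k(λ)} = e^{λt} · (I + tN + t^2 N^2/2! + ... + t^{k-1} N^{k-1}/(k-1)!) where N is the nilpotent superdiagonal part.

Assembling the blocks and conjugating back gives the entries of e^{tA} as shown above.

e^{tA} = [[(t + 1)*e^{3*t}, t*e^{3*t}], [-t*e^{3*t}, (1 - t)*e^{3*t}]]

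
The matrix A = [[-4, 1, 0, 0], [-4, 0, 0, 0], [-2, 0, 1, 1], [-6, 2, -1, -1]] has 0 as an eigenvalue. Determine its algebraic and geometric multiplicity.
algebraic multiplicity 2, geometric multiplicity 1

The characteristic polynomial is x^2(x + 2)^2, so the factor x appears with exponent 2: the algebraic multiplicity is 2.

rank(A) = 3, so the eigenspace has dimension 4 - 3 = 1: the geometric multiplicity is 1.

Since 1 < 2, A is not diagonalizable.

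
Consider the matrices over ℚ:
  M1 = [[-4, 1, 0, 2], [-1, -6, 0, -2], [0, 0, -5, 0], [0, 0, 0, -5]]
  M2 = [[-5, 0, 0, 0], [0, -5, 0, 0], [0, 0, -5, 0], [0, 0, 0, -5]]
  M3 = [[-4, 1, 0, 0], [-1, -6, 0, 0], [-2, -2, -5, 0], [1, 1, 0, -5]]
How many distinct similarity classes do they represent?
Characteristic polynomials: χ_{M1} = (x + 5)^4, χ_{M2} = (x + 5)^4, χ_{M3} = (x + 5)^4.

{M1, M3}: invariant factors x + 5, x + 5, (x + 5)^2.

{M2}: invariant factors x + 5, x + 5, x + 5, x + 5.

Matrices are similar if and only if their invariant-factor lists agree; the partition into similarity classes is {M1, M3}, {M2}.

2 classes: {M1, M3}, {M2}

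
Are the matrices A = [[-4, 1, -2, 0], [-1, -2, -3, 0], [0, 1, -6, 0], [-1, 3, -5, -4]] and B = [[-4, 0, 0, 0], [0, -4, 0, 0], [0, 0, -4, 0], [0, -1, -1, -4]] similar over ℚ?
Both have characteristic polynomial (x + 4)^4, but the minimal polynomial of A is (x + 4)^3 while the minimal polynomial of B is (x + 4)^2. The minimal polynomial is a similarity invariant, so A and B are not similar.

No.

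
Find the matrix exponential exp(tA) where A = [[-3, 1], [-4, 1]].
A has Jordan form J = [[-1, 1], [0, -1]] with A = PJP^{-1}, so e^{tA} = P e^{tJ} P^{-1}.

For a Jordan block J_k(λ), e^{tJ_k(λ)} = e^{λt} · (I + tN + t^2 N^2/2! + ... + t^{k-1} N^{k-1}/(k-1)!) where N is the nilpotent superdiagonal part.

Assembling the blocks and conjugating back gives the entries of e^{tA} as shown above.

e^{tA} = [[(1 - 2*t)*e^{-t}, t*e^{-t}], [-4*t*e^{-t}, (2*t + 1)*e^{-t}]]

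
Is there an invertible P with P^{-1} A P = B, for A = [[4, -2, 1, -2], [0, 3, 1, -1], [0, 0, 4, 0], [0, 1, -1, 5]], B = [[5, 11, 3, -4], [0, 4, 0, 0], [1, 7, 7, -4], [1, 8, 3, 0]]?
Two matrices over a field are similar if and only if they have the same invariant factors.

Both A and B have characteristic polynomial (x - 4)^4 and minimal polynomial (x - 4)^2. Computing further, both have invariant factors (x - 4)^2, (x - 4)^2. Hence A and B are similar.

Yes.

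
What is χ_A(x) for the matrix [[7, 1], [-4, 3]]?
χ_A(x) = (x - 5)^2

xI - A = [[x - 7, -1], [4, x - 3]].

Expanding det(xI - A) along the first row:
det(xI - A) = + (x - 7)·det([[x - 3]]) - (-1)·det([[4]]).

Evaluating gives χ_A(x) = x^2 - 10x + 25 = (x - 5)^2.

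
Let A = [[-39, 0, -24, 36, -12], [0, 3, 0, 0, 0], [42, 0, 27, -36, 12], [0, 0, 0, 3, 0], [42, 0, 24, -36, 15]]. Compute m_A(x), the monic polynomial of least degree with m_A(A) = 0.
m_A(x) = (x - 3)(x + 3)

The characteristic polynomial factors as (x - 3)^4(x + 3). The minimal polynomial is ∏(x - λ)^{k_λ} where k_λ is the size of the largest Jordan block at λ.

For λ = -3: rank(A + 3I) = 4, and the largest Jordan block has size 1 (the smallest k with rank((A + 3I)^k) = rank((A + 3I)^(k+1))).
For λ = 3: rank(A - 3I) = 1, and the largest Jordan block has size 1 (the smallest k with rank((A - 3I)^k) = rank((A - 3I)^(k+1))).

So m_A(x) = (x - 3)(x + 3).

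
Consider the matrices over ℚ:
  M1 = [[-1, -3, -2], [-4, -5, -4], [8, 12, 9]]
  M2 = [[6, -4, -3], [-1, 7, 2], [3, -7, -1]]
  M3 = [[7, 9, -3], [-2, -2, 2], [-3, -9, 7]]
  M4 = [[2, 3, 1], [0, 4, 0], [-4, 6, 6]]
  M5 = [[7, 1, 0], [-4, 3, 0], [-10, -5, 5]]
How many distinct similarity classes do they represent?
Characteristic polynomials: χ_{M1} = (x - 1)^3, χ_{M2} = (x - 4)^3, χ_{M3} = (x - 4)^3, χ_{M4} = (x - 4)^3, χ_{M5} = (x - 5)^3.

{M1}: invariant factors x - 1, (x - 1)^2.

{M2}: invariant factors (x - 4)^3.

{M3, M4}: invariant factors x - 4, (x - 4)^2.

{M5}: invariant factors x - 5, (x - 5)^2.

Matrices are similar if and only if their invariant-factor lists agree; the partition into similarity classes is {M1}, {M2}, {M3, M4}, {M5}.

4 classes: {M1}, {M2}, {M3, M4}, {M5}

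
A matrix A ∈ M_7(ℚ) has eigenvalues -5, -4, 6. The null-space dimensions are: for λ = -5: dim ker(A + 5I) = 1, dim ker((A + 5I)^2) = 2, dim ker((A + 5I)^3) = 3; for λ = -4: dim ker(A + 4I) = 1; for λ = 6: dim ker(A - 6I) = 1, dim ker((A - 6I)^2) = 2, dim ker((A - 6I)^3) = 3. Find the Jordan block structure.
λ = -5: successive nullity increments [1, 1, 1] count blocks of size ≥ k; block sizes are [3].
λ = -4: successive nullity increments [1] count blocks of size ≥ k; block sizes are [1].
λ = 6: successive nullity increments [1, 1, 1] count blocks of size ≥ k; block sizes are [3].

Jordan blocks: (-5, 3), (-4, 1), (6, 3)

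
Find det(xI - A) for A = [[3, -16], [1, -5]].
xI - A = [[x - 3, 16], [-1, x + 5]].

Expanding det(xI - A) along the first row:
det(xI - A) = + (x - 3)·det([[x + 5]]) - (16)·det([[-1]]).

Evaluating gives χ_A(x) = x^2 + 2x + 1 = (x + 1)^2.

χ_A(x) = (x + 1)^2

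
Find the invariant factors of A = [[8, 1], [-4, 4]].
(x - 6)^2

The Jordan structure of A has elementary divisors (x - 6)^2. Arranging the block sizes at each eigenvalue in decreasing order and taking row products gives the invariant factors.

Invariant factors (smallest first, each dividing the next): (x - 6)^2.

Check: the last factor (x - 6)^2 is the minimal polynomial, and the product (x - 6)^2 is the characteristic polynomial.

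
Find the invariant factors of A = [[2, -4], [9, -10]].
(x + 4)^2

The Jordan structure of A has elementary divisors (x + 4)^2. Arranging the block sizes at each eigenvalue in decreasing order and taking row products gives the invariant factors.

Invariant factors (smallest first, each dividing the next): (x + 4)^2.

Check: the last factor (x + 4)^2 is the minimal polynomial, and the product (x + 4)^2 is the characteristic polynomial.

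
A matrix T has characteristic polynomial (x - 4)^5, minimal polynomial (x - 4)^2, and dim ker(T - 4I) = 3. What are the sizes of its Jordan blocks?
Jordan blocks: (4, 2), (4, 2), (4, 1)

λ = 4: algebraic multiplicity 5 (exponent in χ_T), largest block size 2 (exponent in m_T), 3 blocks (geometric multiplicity). These force block sizes [2, 2, 1].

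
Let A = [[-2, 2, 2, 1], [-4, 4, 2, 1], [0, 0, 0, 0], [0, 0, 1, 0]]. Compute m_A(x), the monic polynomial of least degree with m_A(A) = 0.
m_A(x) = x^3(x - 2)

The characteristic polynomial factors as x^3(x - 2). The minimal polynomial is ∏(x - λ)^{k_λ} where k_λ is the size of the largest Jordan block at λ.

For λ = 0: rank(A) = 3, and the largest Jordan block has size 3 (the smallest k with rank(A^k) = rank(A^(k+1))).
For λ = 2: rank(A - 2I) = 3, and the largest Jordan block has size 1 (the smallest k with rank((A - 2I)^k) = rank((A - 2I)^(k+1))).

So m_A(x) = x^3(x - 2).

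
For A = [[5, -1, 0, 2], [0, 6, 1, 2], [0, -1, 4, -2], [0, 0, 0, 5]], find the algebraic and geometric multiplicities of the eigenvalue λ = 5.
The characteristic polynomial is (x - 5)^4, so the factor x - 5 appears with exponent 4: the algebraic multiplicity is 4.

rank(A - 5I) = 2, so the eigenspace has dimension 4 - 2 = 2: the geometric multiplicity is 2.

Since 2 < 4, A is not diagonalizable.

algebraic multiplicity 4, geometric multiplicity 2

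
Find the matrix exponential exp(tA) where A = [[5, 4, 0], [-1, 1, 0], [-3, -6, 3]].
e^{tA} = [[(2*t + 1)*e^{3*t}, 4*t*e^{3*t}, 0], [-t*e^{3*t}, (1 - 2*t)*e^{3*t}, 0], [-3*t*e^{3*t}, -6*t*e^{3*t}, e^{3*t}]]

A has Jordan form J = [[3, 1, 0], [0, 3, 0], [0, 0, 3]] with A = PJP^{-1}, so e^{tA} = P e^{tJ} P^{-1}.

For a Jordan block J_k(λ), e^{tJ_k(λ)} = e^{λt} · (I + tN + t^2 N^2/2! + ... + t^{k-1} N^{k-1}/(k-1)!) where N is the nilpotent superdiagonal part.

Assembling the blocks and conjugating back gives the entries of e^{tA} as shown above.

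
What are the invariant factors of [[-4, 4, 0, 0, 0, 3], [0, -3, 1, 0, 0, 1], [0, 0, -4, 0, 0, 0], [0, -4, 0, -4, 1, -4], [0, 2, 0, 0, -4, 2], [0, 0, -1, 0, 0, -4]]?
The Jordan structure of A has elementary divisors (x + 4)^3, (x + 4)^2, (x + 3). Arranging the block sizes at each eigenvalue in decreasing order and taking row products gives the invariant factors.

Invariant factors (smallest first, each dividing the next): (x + 4)^2, (x + 3)(x + 4)^3.

Check: the last factor (x + 3)(x + 4)^3 is the minimal polynomial, and the product (x + 3)(x + 4)^5 is the characteristic polynomial.

(x + 4)^2, (x + 3)(x + 4)^3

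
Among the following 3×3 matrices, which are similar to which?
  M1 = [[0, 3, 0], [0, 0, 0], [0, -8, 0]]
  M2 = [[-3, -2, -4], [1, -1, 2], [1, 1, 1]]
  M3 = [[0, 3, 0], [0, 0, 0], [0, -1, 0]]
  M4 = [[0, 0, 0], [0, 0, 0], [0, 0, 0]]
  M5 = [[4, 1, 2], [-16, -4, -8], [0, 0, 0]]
3 classes: {M1, M3, M5}, {M2}, {M4}

Characteristic polynomials: χ_{M1} = x^3, χ_{M2} = (x + 1)^3, χ_{M3} = x^3, χ_{M4} = x^3, χ_{M5} = x^3.

{M1, M3, M5}: invariant factors x, x^2.

{M2}: invariant factors (x + 1)^3.

{M4}: invariant factors x, x, x.

Matrices are similar if and only if their invariant-factor lists agree; the partition into similarity classes is {M1, M3, M5}, {M2}, {M4}.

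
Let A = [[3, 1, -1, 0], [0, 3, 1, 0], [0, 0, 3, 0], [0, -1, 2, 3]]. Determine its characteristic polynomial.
xI - A = [[x - 3, -1, 1, 0], [0, x - 3, -1, 0], [0, 0, x - 3, 0], [0, 1, -2, x - 3]].

Expanding det(xI - A) along the first row:
det(xI - A) = + (x - 3)·det([[x - 3, -1, 0], [0, x - 3, 0], [1, -2, x - 3]]) - (-1)·det([[0, -1, 0], [0, x - 3, 0], [0, -2, x - 3]]) + (1)·det([[0, x - 3, 0], [0, 0, 0], [0, 1, x - 3]]) - (0)·det([[0, x - 3, -1], [0, 0, x - 3], [0, 1, -2]]).

Evaluating gives χ_A(x) = x^4 - 12x^3 + 54x^2 - 108x + 81 = (x - 3)^4.

χ_A(x) = (x - 3)^4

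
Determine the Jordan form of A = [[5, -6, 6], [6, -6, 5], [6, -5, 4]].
J = [[-1, 1, 0], [0, -1, 0], [0, 0, 5]]

The characteristic polynomial is det(xI - A) = (x - 5)(x + 1)^2, so the eigenvalues are -1 (algebraic multiplicity 2), 5 (algebraic multiplicity 1).

For λ = -1: rank(A + I) = 2, rank((A + I)^2) = 1. The eigenspace has dimension 3 - 2 = 1, so there is 1 Jordan block; the rank sequence gives block sizes [2].

For λ = 5: algebraic multiplicity 1 gives one 1×1 block.

Assembling the blocks gives the Jordan form J above.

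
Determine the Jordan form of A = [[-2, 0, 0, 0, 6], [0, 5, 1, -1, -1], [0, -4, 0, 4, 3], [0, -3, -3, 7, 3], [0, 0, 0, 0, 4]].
J = [[-2, 0, 0, 0, 0], [0, 4, 1, 0, 0], [0, 0, 4, 1, 0], [0, 0, 0, 4, 0], [0, 0, 0, 0, 4]]

The characteristic polynomial is det(xI - A) = (x - 4)^4(x + 2), so the eigenvalues are -2 (algebraic multiplicity 1), 4 (algebraic multiplicity 4).

For λ = -2: algebraic multiplicity 1 gives one 1×1 block.

For λ = 4: rank(A - 4I) = 3, rank((A - 4I)^2) = 2, rank((A - 4I)^3) = 1. The eigenspace has dimension 5 - 3 = 2, so there are 2 Jordan blocks; the rank sequence gives block sizes [3, 1].

Assembling the blocks gives the Jordan form J above.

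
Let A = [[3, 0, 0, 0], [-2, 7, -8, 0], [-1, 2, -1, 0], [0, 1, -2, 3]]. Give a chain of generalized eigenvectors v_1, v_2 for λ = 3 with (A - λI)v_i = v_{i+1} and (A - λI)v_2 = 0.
We seek v_1 ∈ ker((A - 3I)^2) \ ker(A - 3I), then set v_{i+1} = (A - 3I) v_i.

One such chain is v_1 = [[2, 3, 1, 1]]^T, v_2 = [[0, 0, 0, 1]]^T. Check: (A - 3I) v_2 = [[0, 0, 0, 0]]^T = 0.

v_1 = [[2, 3, 1, 1]]^T, v_2 = [[0, 0, 0, 1]]^T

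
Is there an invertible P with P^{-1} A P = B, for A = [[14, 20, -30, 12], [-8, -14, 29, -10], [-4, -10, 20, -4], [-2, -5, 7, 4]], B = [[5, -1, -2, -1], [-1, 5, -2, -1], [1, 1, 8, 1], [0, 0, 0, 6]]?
No.

Both have characteristic polynomial (x - 6)^4, but the minimal polynomial of A is (x - 6)^3 while the minimal polynomial of B is (x - 6)^2. The minimal polynomial is a similarity invariant, so A and B are not similar.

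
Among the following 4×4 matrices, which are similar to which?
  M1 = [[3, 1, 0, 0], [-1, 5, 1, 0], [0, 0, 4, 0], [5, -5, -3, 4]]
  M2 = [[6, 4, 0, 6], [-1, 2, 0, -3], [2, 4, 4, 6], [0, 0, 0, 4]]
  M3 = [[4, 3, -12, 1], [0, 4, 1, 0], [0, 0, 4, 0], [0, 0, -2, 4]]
2 classes: {M1, M3}, {M2}

Characteristic polynomials: χ_{M1} = (x - 4)^4, χ_{M2} = (x - 4)^4, χ_{M3} = (x - 4)^4.

{M1, M3}: invariant factors x - 4, (x - 4)^3.

{M2}: invariant factors x - 4, x - 4, (x - 4)^2.

Matrices are similar if and only if their invariant-factor lists agree; the partition into similarity classes is {M1, M3}, {M2}.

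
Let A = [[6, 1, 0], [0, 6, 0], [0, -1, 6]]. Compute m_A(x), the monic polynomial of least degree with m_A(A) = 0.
m_A(x) = (x - 6)^2

The characteristic polynomial factors as (x - 6)^3. The minimal polynomial is ∏(x - λ)^{k_λ} where k_λ is the size of the largest Jordan block at λ.

For λ = 6: rank(A - 6I) = 1, and the largest Jordan block has size 2 (the smallest k with rank((A - 6I)^k) = rank((A - 6I)^(k+1))).

So m_A(x) = (x - 6)^2.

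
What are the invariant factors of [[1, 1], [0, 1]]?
The Jordan structure of A has elementary divisors (x - 1)^2. Arranging the block sizes at each eigenvalue in decreasing order and taking row products gives the invariant factors.

Invariant factors (smallest first, each dividing the next): (x - 1)^2.

Check: the last factor (x - 1)^2 is the minimal polynomial, and the product (x - 1)^2 is the characteristic polynomial.

(x - 1)^2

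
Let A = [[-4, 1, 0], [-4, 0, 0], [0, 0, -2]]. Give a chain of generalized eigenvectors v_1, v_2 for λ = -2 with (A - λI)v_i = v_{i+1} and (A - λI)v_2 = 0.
v_1 = [[-1, -1, 0]]^T, v_2 = [[1, 2, 0]]^T

We seek v_1 ∈ ker((A + 2I)^2) \ ker(A + 2I), then set v_{i+1} = (A + 2I) v_i.

One such chain is v_1 = [[-1, -1, 0]]^T, v_2 = [[1, 2, 0]]^T. Check: (A + 2I) v_2 = [[0, 0, 0]]^T = 0.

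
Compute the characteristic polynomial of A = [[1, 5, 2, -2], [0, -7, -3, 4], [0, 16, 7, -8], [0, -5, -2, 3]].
xI - A = [[x - 1, -5, -2, 2], [0, x + 7, 3, -4], [0, -16, x - 7, 8], [0, 5, 2, x - 3]].

Expanding det(xI - A) along the first row:
det(xI - A) = + (x - 1)·det([[x + 7, 3, -4], [-16, x - 7, 8], [5, 2, x - 3]]) - (-5)·det([[0, 3, -4], [0, x - 7, 8], [0, 2, x - 3]]) + (-2)·det([[0, x + 7, -4], [0, -16, 8], [0, 5, x - 3]]) - (2)·det([[0, x + 7, 3], [0, -16, x - 7], [0, 5, 2]]).

Evaluating gives χ_A(x) = x^4 - 4x^3 + 6x^2 - 4x + 1 = (x - 1)^4.

χ_A(x) = (x - 1)^4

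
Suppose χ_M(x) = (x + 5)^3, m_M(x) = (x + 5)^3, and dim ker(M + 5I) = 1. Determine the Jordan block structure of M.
Jordan blocks: (-5, 3)

λ = -5: algebraic multiplicity 3 (exponent in χ_M), largest block size 3 (exponent in m_M), 1 block (geometric multiplicity). This forces block sizes [3].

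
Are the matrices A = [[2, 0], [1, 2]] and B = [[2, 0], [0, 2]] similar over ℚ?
No.

Both have characteristic polynomial (x - 2)^2, but the minimal polynomial of A is (x - 2)^2 while the minimal polynomial of B is x - 2. The minimal polynomial is a similarity invariant, so A and B are not similar.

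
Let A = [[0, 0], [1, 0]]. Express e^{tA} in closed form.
A has Jordan form J = [[0, 1], [0, 0]] with A = PJP^{-1}, so e^{tA} = P e^{tJ} P^{-1}.

For a Jordan block J_k(λ), e^{tJ_k(λ)} = e^{λt} · (I + tN + t^2 N^2/2! + ... + t^{k-1} N^{k-1}/(k-1)!) where N is the nilpotent superdiagonal part.

Assembling the blocks and conjugating back gives the entries of e^{tA} as shown above.

e^{tA} = [[1, 0], [t, 1]]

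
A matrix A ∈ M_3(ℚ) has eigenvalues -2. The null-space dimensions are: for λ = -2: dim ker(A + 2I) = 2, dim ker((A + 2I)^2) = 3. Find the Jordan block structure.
Jordan blocks: (-2, 2), (-2, 1)

λ = -2: successive nullity increments [2, 1] count blocks of size ≥ k; block sizes are [2, 1].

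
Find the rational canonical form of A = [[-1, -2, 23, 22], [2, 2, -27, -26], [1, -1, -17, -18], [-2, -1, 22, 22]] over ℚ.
The invariant factors of A (the non-unit diagonal entries of the Smith normal form of xI - A over ℚ[x]) are (x - 6)(x^3 - 3x + 3), each dividing the next. The characteristic polynomial is their product, (x - 6)(x^3 - 3x + 3).

The rational canonical form is the block-diagonal matrix of companion matrices C(f_i):
R = [[0, 0, 0, 18], [1, 0, 0, -21], [0, 1, 0, 3], [0, 0, 1, 6]].

Note the characteristic polynomial does not split into linear factors over ℚ, so A has no Jordan form over ℚ; the rational canonical form exists over any field.

R = [[0, 0, 0, 18], [1, 0, 0, -21], [0, 1, 0, 3], [0, 0, 1, 6]]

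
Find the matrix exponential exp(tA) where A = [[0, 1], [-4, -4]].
e^{tA} = [[(2*t + 1)*e^{-2*t}, t*e^{-2*t}], [-4*t*e^{-2*t}, (1 - 2*t)*e^{-2*t}]]

A has Jordan form J = [[-2, 1], [0, -2]] with A = PJP^{-1}, so e^{tA} = P e^{tJ} P^{-1}.

For a Jordan block J_k(λ), e^{tJ_k(λ)} = e^{λt} · (I + tN + t^2 N^2/2! + ... + t^{k-1} N^{k-1}/(k-1)!) where N is the nilpotent superdiagonal part.

Assembling the blocks and conjugating back gives the entries of e^{tA} as shown above.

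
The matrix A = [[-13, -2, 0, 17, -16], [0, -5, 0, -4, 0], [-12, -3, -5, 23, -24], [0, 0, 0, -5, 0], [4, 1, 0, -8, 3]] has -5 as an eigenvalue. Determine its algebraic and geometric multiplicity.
algebraic multiplicity 5, geometric multiplicity 3

The characteristic polynomial is (x + 5)^5, so the factor x + 5 appears with exponent 5: the algebraic multiplicity is 5.

rank(A + 5I) = 2, so the eigenspace has dimension 5 - 2 = 3: the geometric multiplicity is 3.

Since 3 < 5, A is not diagonalizable.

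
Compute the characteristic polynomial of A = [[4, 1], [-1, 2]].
xI - A = [[x - 4, -1], [1, x - 2]].

Expanding det(xI - A) along the first row:
det(xI - A) = + (x - 4)·det([[x - 2]]) - (-1)·det([[1]]).

Evaluating gives χ_A(x) = x^2 - 6x + 9 = (x - 3)^2.

χ_A(x) = (x - 3)^2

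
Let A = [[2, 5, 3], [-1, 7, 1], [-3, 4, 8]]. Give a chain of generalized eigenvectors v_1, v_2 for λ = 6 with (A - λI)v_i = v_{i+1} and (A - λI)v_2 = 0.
v_1 = [[1, 0, 2]]^T, v_2 = [[2, 1, 1]]^T

We seek v_1 ∈ ker((A - 6I)^2) \ ker(A - 6I), then set v_{i+1} = (A - 6I) v_i.

One such chain is v_1 = [[1, 0, 2]]^T, v_2 = [[2, 1, 1]]^T. Check: (A - 6I) v_2 = [[0, 0, 0]]^T = 0.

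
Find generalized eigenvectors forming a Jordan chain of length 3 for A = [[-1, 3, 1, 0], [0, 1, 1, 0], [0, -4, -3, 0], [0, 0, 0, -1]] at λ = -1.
We seek v_1 ∈ ker((A + I)^3) \ ker((A + I)^2), then set v_{i+1} = (A + I) v_i.

One such chain is v_1 = [[2, 0, 1, -2]]^T, v_2 = [[1, 1, -2, 0]]^T, v_3 = [[1, 0, 0, 0]]^T. Check: (A + I) v_3 = [[0, 0, 0, 0]]^T = 0.

v_1 = [[2, 0, 1, -2]]^T, v_2 = [[1, 1, -2, 0]]^T, v_3 = [[1, 0, 0, 0]]^T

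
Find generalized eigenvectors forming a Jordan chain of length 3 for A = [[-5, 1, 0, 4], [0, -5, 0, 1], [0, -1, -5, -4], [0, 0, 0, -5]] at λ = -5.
v_1 = [[-2, 0, 2, 1]]^T, v_2 = [[4, 1, -4, 0]]^T, v_3 = [[1, 0, -1, 0]]^T

We seek v_1 ∈ ker((A + 5I)^3) \ ker((A + 5I)^2), then set v_{i+1} = (A + 5I) v_i.

One such chain is v_1 = [[-2, 0, 2, 1]]^T, v_2 = [[4, 1, -4, 0]]^T, v_3 = [[1, 0, -1, 0]]^T. Check: (A + 5I) v_3 = [[0, 0, 0, 0]]^T = 0.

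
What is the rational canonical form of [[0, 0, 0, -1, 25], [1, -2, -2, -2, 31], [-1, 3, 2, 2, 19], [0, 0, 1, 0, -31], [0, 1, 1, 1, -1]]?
R = [[0, 0, 0, 0, 5], [1, 0, 0, 0, 29], [0, 1, 0, 0, 49], [0, 0, 1, 0, 19], [0, 0, 0, 1, -1]]

The invariant factors of A (the non-unit diagonal entries of the Smith normal form of xI - A over ℚ[x]) are (x - 5)(x^2 + 3x + 1)^2, each dividing the next. The characteristic polynomial is their product, (x - 5)(x^2 + 3x + 1)^2.

The rational canonical form is the block-diagonal matrix of companion matrices C(f_i):
R = [[0, 0, 0, 0, 5], [1, 0, 0, 0, 29], [0, 1, 0, 0, 49], [0, 0, 1, 0, 19], [0, 0, 0, 1, -1]].

Note the characteristic polynomial does not split into linear factors over ℚ, so A has no Jordan form over ℚ; the rational canonical form exists over any field.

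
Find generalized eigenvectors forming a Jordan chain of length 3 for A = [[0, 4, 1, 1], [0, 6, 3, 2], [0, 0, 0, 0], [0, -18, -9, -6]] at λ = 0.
v_1 = [[1, 1, 3, -7]]^T, v_2 = [[0, 1, 0, -3]]^T, v_3 = [[1, 0, 0, 0]]^T

We seek v_1 ∈ ker(A^3) \ ker(A^2), then set v_{i+1} = A v_i.

One such chain is v_1 = [[1, 1, 3, -7]]^T, v_2 = [[0, 1, 0, -3]]^T, v_3 = [[1, 0, 0, 0]]^T. Check: A v_3 = [[0, 0, 0, 0]]^T = 0.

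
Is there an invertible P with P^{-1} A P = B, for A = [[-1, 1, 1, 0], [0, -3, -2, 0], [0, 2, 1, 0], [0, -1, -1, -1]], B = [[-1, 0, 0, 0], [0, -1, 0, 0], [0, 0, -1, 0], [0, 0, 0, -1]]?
Both have characteristic polynomial (x + 1)^4, but the minimal polynomial of A is (x + 1)^2 while the minimal polynomial of B is x + 1. The minimal polynomial is a similarity invariant, so A and B are not similar.

No.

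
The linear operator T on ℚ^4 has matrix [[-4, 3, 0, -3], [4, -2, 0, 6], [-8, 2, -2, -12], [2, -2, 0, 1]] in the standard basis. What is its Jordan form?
The characteristic polynomial is det(xI - A) = (x + 1)(x + 2)^3, so the eigenvalues are -2 (algebraic multiplicity 3), -1 (algebraic multiplicity 1).

For λ = -2: rank(A + 2I) = 2, rank((A + 2I)^2) = 1. The eigenspace has dimension 4 - 2 = 2, so there are 2 Jordan blocks; the rank sequence gives block sizes [2, 1].

For λ = -1: algebraic multiplicity 1 gives one 1×1 block.

Assembling the blocks gives the Jordan form J above.

J = [[-2, 1, 0, 0], [0, -2, 0, 0], [0, 0, -2, 0], [0, 0, 0, -1]]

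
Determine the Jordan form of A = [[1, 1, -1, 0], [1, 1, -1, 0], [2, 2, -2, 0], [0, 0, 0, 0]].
The characteristic polynomial is det(xI - A) = x^4, so the eigenvalues are 0 (algebraic multiplicity 4).

For λ = 0: rank(A) = 1, rank(A^2) = 0. The eigenspace has dimension 4 - 1 = 3, so there are 3 Jordan blocks; the rank sequence gives block sizes [2, 1, 1].

Assembling the blocks gives the Jordan form J above.

J = [[0, 1, 0, 0], [0, 0, 0, 0], [0, 0, 0, 0], [0, 0, 0, 0]]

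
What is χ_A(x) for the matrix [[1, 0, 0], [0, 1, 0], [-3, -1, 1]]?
χ_A(x) = (x - 1)^3

xI - A = [[x - 1, 0, 0], [0, x - 1, 0], [3, 1, x - 1]].

Expanding det(xI - A) along the first row:
det(xI - A) = + (x - 1)·det([[x - 1, 0], [1, x - 1]]) - (0)·det([[0, 0], [3, x - 1]]) + (0)·det([[0, x - 1], [3, 1]]).

Evaluating gives χ_A(x) = x^3 - 3x^2 + 3x - 1 = (x - 1)^3.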